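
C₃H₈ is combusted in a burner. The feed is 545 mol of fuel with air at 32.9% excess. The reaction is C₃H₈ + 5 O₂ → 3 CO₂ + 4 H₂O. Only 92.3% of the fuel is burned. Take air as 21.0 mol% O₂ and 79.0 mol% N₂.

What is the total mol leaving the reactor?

18300 mol

Stoichiometric O₂ = 5 × 545 = 2725 mol; O₂ fed = 2725 × 1.329 = 3622 mol.
N₂ fed = 3622 × 79/21 = 13620 mol.
Fuel reacted = 0.923 × 545 → ξ = 503 mol.
Outlet (n = n₀ + ν ξ):
  C₃H₈: 545 − 1(503) = 41.96
  O₂: 3622 − 5(503) = 1106
  N₂: 13620 (inert)
  CO₂: 0 + 3(503) = 1509
  H₂O: 0 + 4(503) = 2012
Total out = 41.96 + 1106 + 13620 + 1509 + 2012 = 18290 mol.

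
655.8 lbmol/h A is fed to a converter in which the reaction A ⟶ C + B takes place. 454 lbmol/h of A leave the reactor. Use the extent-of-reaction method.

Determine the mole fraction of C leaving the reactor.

For A: n = n₀ − 1ξ → 454 = 655.8 − 1ξ, giving ξ = 201.8 lbmol/h.
Outlet amounts (n = n₀ + ν ξ):
  A: 655.8 − 1(201.8) = 454
  C: 0 + 1(201.8) = 201.8
  B: 0 + 1(201.8) = 201.8
Total out = 857.6 lbmol/h; y_C = 201.8 / 857.6 = 0.2353.

0.235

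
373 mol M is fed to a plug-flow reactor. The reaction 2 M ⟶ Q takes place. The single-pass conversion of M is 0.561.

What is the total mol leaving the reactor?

M reacted = 0.561 × 373 = 209.3 mol; ν_M = −2, so ξ = 209.3/2 = 104.6 mol.
Outlet amounts (n = n₀ + ν ξ):
  M: 373 − 2(104.6) = 163.7
  Q: 0 + 1(104.6) = 104.6
Total out = 163.7 + 104.6 = 268.4 mol.

268 mol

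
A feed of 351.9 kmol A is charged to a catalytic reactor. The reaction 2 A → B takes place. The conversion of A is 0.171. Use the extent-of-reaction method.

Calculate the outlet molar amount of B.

30.1 kmol

A reacted = 0.171 × 351.9 = 60.17 kmol; ν_A = −2, so ξ = 60.17/2 = 30.09 kmol.
Outlet amounts (n = n₀ + ν ξ):
  A: 351.9 − 2(30.09) = 291.7
  B: 0 + 1(30.09) = 30.09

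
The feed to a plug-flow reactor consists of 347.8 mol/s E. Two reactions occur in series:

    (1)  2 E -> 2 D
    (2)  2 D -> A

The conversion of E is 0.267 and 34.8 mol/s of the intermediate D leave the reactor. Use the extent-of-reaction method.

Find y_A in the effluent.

Conversion of E: E consumed = 2ξ₁ = 0.267 × 347.8 → ξ₁ = 46.43 mol/s.
D balance: n_D = 0 + 2ξ₁ − 2ξ₂ = 34.8 → ξ₂ = (2·46.43 − 34.8)/2 = 29.03 mol/s.
Outlet amounts (n = n₀ + Σ ν·ξ):
  E: 347.8 − 2(46.43) = 254.9
  D: 0 + 2(46.43) − 2(29.03) = 34.8
  A: 0 + 1(29.03) = 29.03
Total out = 318.8 mol/s; y_A = 29.03 / 318.8 = 0.09107.

0.0911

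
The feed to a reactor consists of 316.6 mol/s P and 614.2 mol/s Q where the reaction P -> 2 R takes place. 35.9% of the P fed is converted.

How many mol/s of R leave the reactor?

P reacted = 0.359 × 316.6 = 113.7 mol/s; ν_P = −1, so ξ = 113.7/1 = 113.7 mol/s.
Outlet amounts (n = n₀ + ν ξ):
  P: 316.6 − 1(113.7) = 202.9
  R: 0 + 2(113.7) = 227.3
  Q: 614.2 (inert)

227 mol/s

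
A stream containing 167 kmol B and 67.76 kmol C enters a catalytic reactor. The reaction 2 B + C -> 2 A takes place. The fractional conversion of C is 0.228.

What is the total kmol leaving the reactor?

219 kmol

C reacted = 0.228 × 67.76 = 15.45 kmol; ν_C = −1, so ξ = 15.45/1 = 15.45 kmol.
Outlet amounts (n = n₀ + ν ξ):
  B: 167 − 2(15.45) = 136.1
  C: 67.76 − 1(15.45) = 52.31
  A: 0 + 2(15.45) = 30.9
Total out = 136.1 + 52.31 + 30.9 = 219.3 kmol.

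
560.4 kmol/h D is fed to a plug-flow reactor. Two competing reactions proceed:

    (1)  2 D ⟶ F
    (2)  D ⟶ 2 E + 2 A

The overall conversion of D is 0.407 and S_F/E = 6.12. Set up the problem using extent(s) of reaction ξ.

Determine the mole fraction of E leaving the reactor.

Conversion of D: D consumed = 0.407 × 560.4 = 228.1 kmol/h = 2ξ₁ + 1ξ₂.
Selectivity: 1ξ₁ / (2ξ₂) = 6.12 → ξ₁ = 12.24 ξ₂.
Substitute: (2·12.24 + 1) ξ₂ = 228.1 → ξ₂ = 8.951 kmol/h, ξ₁ = 109.6 kmol/h.
Outlet amounts (n = n₀ + Σ ν·ξ):
  D: 560.4 − 2(109.6) − 1(8.951) = 332.3
  F: 0 + 1(109.6) = 109.6
  E: 0 + 2(8.951) = 17.9
  A: 0 + 2(8.951) = 17.9
Total out = 477.7 kmol/h; y_E = 17.9 / 477.7 = 0.03748.

0.0375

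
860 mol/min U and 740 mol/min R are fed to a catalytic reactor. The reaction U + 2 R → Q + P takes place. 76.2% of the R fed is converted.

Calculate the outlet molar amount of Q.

282 mol/min

R reacted = 0.762 × 740 = 563.9 mol/min; ν_R = −2, so ξ = 563.9/2 = 281.9 mol/min.
Outlet amounts (n = n₀ + ν ξ):
  U: 860 − 1(281.9) = 578.1
  R: 740 − 2(281.9) = 176.1
  Q: 0 + 1(281.9) = 281.9
  P: 0 + 1(281.9) = 281.9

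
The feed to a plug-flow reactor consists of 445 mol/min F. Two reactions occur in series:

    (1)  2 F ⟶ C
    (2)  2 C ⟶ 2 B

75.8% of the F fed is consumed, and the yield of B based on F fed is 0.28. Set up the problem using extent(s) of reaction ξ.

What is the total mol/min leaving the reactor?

276 mol/min

Conversion of F: F consumed = 2ξ₁ = 0.758 × 445 → ξ₁ = 168.7 mol/min.
Yield of B: 2ξ₂ / 445 = 0.28 → ξ₂ = 62.3 mol/min.
Outlet amounts (n = n₀ + Σ ν·ξ):
  F: 445 − 2(168.7) = 107.7
  C: 0 + 1(168.7) − 2(62.3) = 44.05
  B: 0 + 2(62.3) = 124.6
Total out = 107.7 + 44.05 + 124.6 = 276.3 mol/min.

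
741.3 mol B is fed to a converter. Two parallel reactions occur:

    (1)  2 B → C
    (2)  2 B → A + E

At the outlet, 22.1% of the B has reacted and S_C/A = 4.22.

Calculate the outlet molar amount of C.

Conversion of B: B consumed = 0.221 × 741.3 = 163.8 mol = 2ξ₁ + 2ξ₂.
Selectivity: 1ξ₁ / (1ξ₂) = 4.22 → ξ₁ = 4.22 ξ₂.
Substitute: (2·4.22 + 2) ξ₂ = 163.8 → ξ₂ = 15.69 mol, ξ₁ = 66.22 mol.
Outlet amounts (n = n₀ + Σ ν·ξ):
  B: 741.3 − 2(66.22) − 2(15.69) = 577.5
  C: 0 + 1(66.22) = 66.22
  A: 0 + 1(15.69) = 15.69
  E: 0 + 1(15.69) = 15.69

66.2 mol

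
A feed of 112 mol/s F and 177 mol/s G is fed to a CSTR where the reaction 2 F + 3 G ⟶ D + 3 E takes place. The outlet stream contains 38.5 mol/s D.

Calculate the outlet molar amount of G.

61.5 mol/s

For D: n = n₀ + 1ξ → 38.5 = 0 + 1ξ, giving ξ = 38.5 mol/s.
Outlet amounts (n = n₀ + ν ξ):
  F: 112 − 2(38.5) = 35
  G: 177 − 3(38.5) = 61.5
  D: 0 + 1(38.5) = 38.5
  E: 0 + 3(38.5) = 115.5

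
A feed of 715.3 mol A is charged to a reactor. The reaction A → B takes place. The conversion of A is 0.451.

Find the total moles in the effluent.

715 mol

A reacted = 0.451 × 715.3 = 322.6 mol; ν_A = −1, so ξ = 322.6/1 = 322.6 mol.
Outlet amounts (n = n₀ + ν ξ):
  A: 715.3 − 1(322.6) = 392.7
  B: 0 + 1(322.6) = 322.6
Total out = 392.7 + 322.6 = 715.3 mol.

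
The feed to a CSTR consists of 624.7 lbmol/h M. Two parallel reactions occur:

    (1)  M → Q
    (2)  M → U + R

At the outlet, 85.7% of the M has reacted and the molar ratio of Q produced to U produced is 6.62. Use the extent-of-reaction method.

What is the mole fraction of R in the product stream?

Conversion of M: M consumed = 0.857 × 624.7 = 535.4 lbmol/h = 1ξ₁ + 1ξ₂.
Selectivity: 1ξ₁ / (1ξ₂) = 6.62 → ξ₁ = 6.62 ξ₂.
Substitute: (1·6.62 + 1) ξ₂ = 535.4 → ξ₂ = 70.26 lbmol/h, ξ₁ = 465.1 lbmol/h.
Outlet amounts (n = n₀ + Σ ν·ξ):
  M: 624.7 − 1(465.1) − 1(70.26) = 89.33
  Q: 0 + 1(465.1) = 465.1
  U: 0 + 1(70.26) = 70.26
  R: 0 + 1(70.26) = 70.26
Total out = 695 lbmol/h; y_R = 70.26 / 695 = 0.1011.

0.101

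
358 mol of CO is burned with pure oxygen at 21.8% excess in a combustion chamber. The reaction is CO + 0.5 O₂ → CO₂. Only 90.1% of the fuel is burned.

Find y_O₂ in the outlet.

Stoichiometric O₂ = 0.5 × 358 = 179 mol; O₂ fed = 179 × 1.218 = 218 mol.
Fuel reacted = 0.901 × 358 → ξ = 322.6 mol.
Outlet (n = n₀ + ν ξ):
  CO: 358 − 1(322.6) = 35.44
  O₂: 218 − 0.5(322.6) = 56.74
  CO₂: 0 + 1(322.6) = 322.6
Total out = 414.7 mol; y_O₂ = 56.74 / 414.7 = 0.1368.

0.137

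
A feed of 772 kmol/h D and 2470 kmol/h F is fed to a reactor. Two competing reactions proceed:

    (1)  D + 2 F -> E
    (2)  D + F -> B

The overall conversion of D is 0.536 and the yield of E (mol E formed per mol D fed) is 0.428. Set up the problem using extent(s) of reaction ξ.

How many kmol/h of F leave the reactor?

1730 kmol/h

Yield of E: 1ξ₁ / 772 = 0.428 → ξ₁ = 330.4 kmol/h.
Conversion of D: 1ξ₁ + 1ξ₂ = 0.536 × 772 = 413.8 → ξ₂ = 83.38 kmol/h.
Outlet amounts (n = n₀ + Σ ν·ξ):
  D: 772 − 1(330.4) − 1(83.38) = 358.2
  F: 2470 − 2(330.4) − 1(83.38) = 1726
  E: 0 + 1(330.4) = 330.4
  B: 0 + 1(83.38) = 83.38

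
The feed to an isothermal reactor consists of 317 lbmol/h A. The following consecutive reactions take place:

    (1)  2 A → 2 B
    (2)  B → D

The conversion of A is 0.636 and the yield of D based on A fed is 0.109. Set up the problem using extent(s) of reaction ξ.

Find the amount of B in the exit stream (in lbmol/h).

167 lbmol/h

Conversion of A: A consumed = 2ξ₁ = 0.636 × 317 → ξ₁ = 100.8 lbmol/h.
Yield of D: 1ξ₂ / 317 = 0.109 → ξ₂ = 34.55 lbmol/h.
Outlet amounts (n = n₀ + Σ ν·ξ):
  A: 317 − 2(100.8) = 115.4
  B: 0 + 2(100.8) − 1(34.55) = 167.1
  D: 0 + 1(34.55) = 34.55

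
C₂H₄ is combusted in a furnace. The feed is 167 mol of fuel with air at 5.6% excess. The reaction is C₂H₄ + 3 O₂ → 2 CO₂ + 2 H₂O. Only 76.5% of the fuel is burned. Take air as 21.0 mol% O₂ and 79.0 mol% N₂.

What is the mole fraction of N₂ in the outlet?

Stoichiometric O₂ = 3 × 167 = 501 mol; O₂ fed = 501 × 1.056 = 529.1 mol.
N₂ fed = 529.1 × 79/21 = 1990 mol.
Fuel reacted = 0.765 × 167 → ξ = 127.8 mol.
Outlet (n = n₀ + ν ξ):
  C₂H₄: 167 − 1(127.8) = 39.25
  O₂: 529.1 − 3(127.8) = 145.8
  N₂: 1990 (inert)
  CO₂: 0 + 2(127.8) = 255.5
  H₂O: 0 + 2(127.8) = 255.5
Total out = 2686 mol; y_N₂ = 1990 / 2686 = 0.7409.

0.741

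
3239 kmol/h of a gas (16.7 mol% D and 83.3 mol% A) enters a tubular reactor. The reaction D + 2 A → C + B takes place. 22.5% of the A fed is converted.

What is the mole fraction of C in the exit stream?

A reacted = 0.225 × 2698 = 607.1 kmol/h; ν_A = −2, so ξ = 607.1/2 = 303.5 kmol/h.
Outlet amounts (n = n₀ + ν ξ):
  D: 540.9 − 1(303.5) = 237.4
  A: 2698 − 2(303.5) = 2091
  C: 0 + 1(303.5) = 303.5
  B: 0 + 1(303.5) = 303.5
Total out = 2935 kmol/h; y_C = 303.5 / 2935 = 0.1034.

0.103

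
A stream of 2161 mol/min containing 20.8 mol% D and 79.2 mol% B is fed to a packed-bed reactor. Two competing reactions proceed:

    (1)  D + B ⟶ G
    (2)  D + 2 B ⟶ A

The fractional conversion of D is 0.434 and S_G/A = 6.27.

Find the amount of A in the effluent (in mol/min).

26.8 mol/min

Conversion of D: D consumed = 0.434 × 449.5 = 195.1 mol/min = 1ξ₁ + 1ξ₂.
Selectivity: 1ξ₁ / (1ξ₂) = 6.27 → ξ₁ = 6.27 ξ₂.
Substitute: (1·6.27 + 1) ξ₂ = 195.1 → ξ₂ = 26.83 mol/min, ξ₁ = 168.2 mol/min.
Outlet amounts (n = n₀ + Σ ν·ξ):
  D: 449.5 − 1(168.2) − 1(26.83) = 254.4
  B: 1712 − 1(168.2) − 2(26.83) = 1490
  G: 0 + 1(168.2) = 168.2
  A: 0 + 1(26.83) = 26.83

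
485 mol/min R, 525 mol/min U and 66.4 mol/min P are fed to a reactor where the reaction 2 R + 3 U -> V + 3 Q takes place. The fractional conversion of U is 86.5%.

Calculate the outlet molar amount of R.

U reacted = 0.865 × 525 = 454.1 mol/min; ν_U = −3, so ξ = 454.1/3 = 151.4 mol/min.
Outlet amounts (n = n₀ + ν ξ):
  R: 485 − 2(151.4) = 182.2
  U: 525 − 3(151.4) = 70.88
  V: 0 + 1(151.4) = 151.4
  Q: 0 + 3(151.4) = 454.1
  P: 66.4 (inert)

182 mol/min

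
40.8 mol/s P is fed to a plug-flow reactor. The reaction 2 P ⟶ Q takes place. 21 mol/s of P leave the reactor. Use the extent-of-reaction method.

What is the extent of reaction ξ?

ξ = 9.9 mol/s

For P: n = n₀ − 2ξ → 21 = 40.8 − 2ξ, giving ξ = 9.9 mol/s.
Outlet amounts (n = n₀ + ν ξ):
  P: 40.8 − 2(9.9) = 21
  Q: 0 + 1(9.9) = 9.9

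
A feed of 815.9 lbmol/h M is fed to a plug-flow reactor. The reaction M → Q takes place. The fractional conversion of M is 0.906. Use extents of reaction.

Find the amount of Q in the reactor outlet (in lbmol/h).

M reacted = 0.906 × 815.9 = 739.2 lbmol/h; ν_M = −1, so ξ = 739.2/1 = 739.2 lbmol/h.
Outlet amounts (n = n₀ + ν ξ):
  M: 815.9 − 1(739.2) = 76.69
  Q: 0 + 1(739.2) = 739.2

739 lbmol/h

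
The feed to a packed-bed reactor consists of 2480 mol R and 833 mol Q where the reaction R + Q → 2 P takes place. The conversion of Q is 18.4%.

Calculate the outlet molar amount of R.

Q reacted = 0.184 × 833 = 153.3 mol; ν_Q = −1, so ξ = 153.3/1 = 153.3 mol.
Outlet amounts (n = n₀ + ν ξ):
  R: 2480 − 1(153.3) = 2327
  Q: 833 − 1(153.3) = 679.7
  P: 0 + 2(153.3) = 306.5

2330 mol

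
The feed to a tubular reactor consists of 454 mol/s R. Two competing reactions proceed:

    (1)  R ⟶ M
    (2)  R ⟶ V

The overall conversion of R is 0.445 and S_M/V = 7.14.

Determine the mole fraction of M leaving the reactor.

Conversion of R: R consumed = 0.445 × 454 = 202 mol/s = 1ξ₁ + 1ξ₂.
Selectivity: 1ξ₁ / (1ξ₂) = 7.14 → ξ₁ = 7.14 ξ₂.
Substitute: (1·7.14 + 1) ξ₂ = 202 → ξ₂ = 24.82 mol/s, ξ₁ = 177.2 mol/s.
Outlet amounts (n = n₀ + Σ ν·ξ):
  R: 454 − 1(177.2) − 1(24.82) = 252
  M: 0 + 1(177.2) = 177.2
  V: 0 + 1(24.82) = 24.82
Total out = 454 mol/s; y_M = 177.2 / 454 = 0.3903.

0.39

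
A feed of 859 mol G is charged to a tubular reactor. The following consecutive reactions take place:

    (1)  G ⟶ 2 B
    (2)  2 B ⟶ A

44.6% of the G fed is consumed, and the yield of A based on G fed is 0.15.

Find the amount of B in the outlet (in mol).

509 mol

Conversion of G: G consumed = 1ξ₁ = 0.446 × 859 → ξ₁ = 383.1 mol.
Yield of A: 1ξ₂ / 859 = 0.15 → ξ₂ = 128.8 mol.
Outlet amounts (n = n₀ + Σ ν·ξ):
  G: 859 − 1(383.1) = 475.9
  B: 0 + 2(383.1) − 2(128.8) = 508.5
  A: 0 + 1(128.8) = 128.8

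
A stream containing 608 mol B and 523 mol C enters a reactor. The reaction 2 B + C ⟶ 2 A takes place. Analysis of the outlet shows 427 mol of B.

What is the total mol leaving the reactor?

For B: n = n₀ − 2ξ → 427 = 608 − 2ξ, giving ξ = 90.5 mol.
Outlet amounts (n = n₀ + ν ξ):
  B: 608 − 2(90.5) = 427
  C: 523 − 1(90.5) = 432.5
  A: 0 + 2(90.5) = 181
Total out = 427 + 432.5 + 181 = 1040 mol.

1040 mol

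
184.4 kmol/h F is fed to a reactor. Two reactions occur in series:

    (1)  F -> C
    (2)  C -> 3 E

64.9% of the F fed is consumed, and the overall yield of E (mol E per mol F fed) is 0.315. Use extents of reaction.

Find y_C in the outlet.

0.45

Conversion of F: F consumed = 1ξ₁ = 0.649 × 184.4 → ξ₁ = 119.7 kmol/h.
Yield of E: 3ξ₂ / 184.4 = 0.315 → ξ₂ = 19.36 kmol/h.
Outlet amounts (n = n₀ + Σ ν·ξ):
  F: 184.4 − 1(119.7) = 64.72
  C: 0 + 1(119.7) − 1(19.36) = 100.3
  E: 0 + 3(19.36) = 58.09
Total out = 223.1 kmol/h; y_C = 100.3 / 223.1 = 0.4496.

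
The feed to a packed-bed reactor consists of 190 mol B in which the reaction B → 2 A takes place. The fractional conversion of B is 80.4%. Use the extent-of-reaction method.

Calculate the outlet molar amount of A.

B reacted = 0.804 × 190 = 152.8 mol; ν_B = −1, so ξ = 152.8/1 = 152.8 mol.
Outlet amounts (n = n₀ + ν ξ):
  B: 190 − 1(152.8) = 37.24
  A: 0 + 2(152.8) = 305.5

306 mol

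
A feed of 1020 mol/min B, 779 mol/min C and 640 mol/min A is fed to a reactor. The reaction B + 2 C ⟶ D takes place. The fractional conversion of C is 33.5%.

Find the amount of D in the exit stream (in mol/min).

C reacted = 0.335 × 779 = 261 mol/min; ν_C = −2, so ξ = 261/2 = 130.5 mol/min.
Outlet amounts (n = n₀ + ν ξ):
  B: 1020 − 1(130.5) = 889.5
  C: 779 − 2(130.5) = 518
  D: 0 + 1(130.5) = 130.5
  A: 640 (inert)

130 mol/min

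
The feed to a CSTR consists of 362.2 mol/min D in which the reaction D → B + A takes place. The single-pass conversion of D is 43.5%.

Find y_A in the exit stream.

D reacted = 0.435 × 362.2 = 157.6 mol/min; ν_D = −1, so ξ = 157.6/1 = 157.6 mol/min.
Outlet amounts (n = n₀ + ν ξ):
  D: 362.2 − 1(157.6) = 204.6
  B: 0 + 1(157.6) = 157.6
  A: 0 + 1(157.6) = 157.6
Total out = 519.8 mol/min; y_A = 157.6 / 519.8 = 0.3031.

0.303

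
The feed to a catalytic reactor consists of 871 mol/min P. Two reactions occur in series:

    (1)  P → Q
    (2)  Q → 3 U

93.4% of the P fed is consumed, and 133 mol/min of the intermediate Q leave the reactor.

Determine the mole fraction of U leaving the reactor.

Conversion of P: P consumed = 1ξ₁ = 0.934 × 871 → ξ₁ = 813.5 mol/min.
Q balance: n_Q = 0 + 1ξ₁ − 1ξ₂ = 133 → ξ₂ = (1·813.5 − 133)/1 = 680.5 mol/min.
Outlet amounts (n = n₀ + Σ ν·ξ):
  P: 871 − 1(813.5) = 57.49
  Q: 0 + 1(813.5) − 1(680.5) = 133
  U: 0 + 3(680.5) = 2042
Total out = 2232 mol/min; y_U = 2042 / 2232 = 0.9147.

0.915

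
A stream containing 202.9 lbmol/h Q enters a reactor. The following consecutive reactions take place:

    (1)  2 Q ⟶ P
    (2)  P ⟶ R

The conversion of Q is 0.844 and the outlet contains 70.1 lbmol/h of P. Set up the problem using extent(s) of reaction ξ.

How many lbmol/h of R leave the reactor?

15.5 lbmol/h

Conversion of Q: Q consumed = 2ξ₁ = 0.844 × 202.9 → ξ₁ = 85.62 lbmol/h.
P balance: n_P = 0 + 1ξ₁ − 1ξ₂ = 70.1 → ξ₂ = (1·85.62 − 70.1)/1 = 15.52 lbmol/h.
Outlet amounts (n = n₀ + Σ ν·ξ):
  Q: 202.9 − 2(85.62) = 31.65
  P: 0 + 1(85.62) − 1(15.52) = 70.1
  R: 0 + 1(15.52) = 15.52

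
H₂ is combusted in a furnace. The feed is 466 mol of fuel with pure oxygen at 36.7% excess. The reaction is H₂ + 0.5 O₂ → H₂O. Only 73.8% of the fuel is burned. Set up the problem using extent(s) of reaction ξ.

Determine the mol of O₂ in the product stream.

147 mol

Stoichiometric O₂ = 0.5 × 466 = 233 mol; O₂ fed = 233 × 1.367 = 318.5 mol.
Fuel reacted = 0.738 × 466 → ξ = 343.9 mol.
Outlet (n = n₀ + ν ξ):
  H₂: 466 − 1(343.9) = 122.1
  O₂: 318.5 − 0.5(343.9) = 146.6
  H₂O: 0 + 1(343.9) = 343.9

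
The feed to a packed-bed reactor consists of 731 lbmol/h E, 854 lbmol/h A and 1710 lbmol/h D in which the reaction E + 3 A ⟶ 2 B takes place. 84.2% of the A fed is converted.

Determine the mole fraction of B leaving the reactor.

A reacted = 0.842 × 854 = 719.1 lbmol/h; ν_A = −3, so ξ = 719.1/3 = 239.7 lbmol/h.
Outlet amounts (n = n₀ + ν ξ):
  E: 731 − 1(239.7) = 491.3
  A: 854 − 3(239.7) = 134.9
  B: 0 + 2(239.7) = 479.4
  D: 1710 (inert)
Total out = 2816 lbmol/h; y_B = 479.4 / 2816 = 0.1703.

0.17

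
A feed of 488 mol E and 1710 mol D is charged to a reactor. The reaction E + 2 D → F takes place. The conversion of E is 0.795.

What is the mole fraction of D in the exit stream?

E reacted = 0.795 × 488 = 388 mol; ν_E = −1, so ξ = 388/1 = 388 mol.
Outlet amounts (n = n₀ + ν ξ):
  E: 488 − 1(388) = 100
  D: 1710 − 2(388) = 934.1
  F: 0 + 1(388) = 388
Total out = 1422 mol; y_D = 934.1 / 1422 = 0.6568.

0.657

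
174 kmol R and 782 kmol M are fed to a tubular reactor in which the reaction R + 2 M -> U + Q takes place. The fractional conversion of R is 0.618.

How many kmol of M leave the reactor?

R reacted = 0.618 × 174 = 107.5 kmol; ν_R = −1, so ξ = 107.5/1 = 107.5 kmol.
Outlet amounts (n = n₀ + ν ξ):
  R: 174 − 1(107.5) = 66.47
  M: 782 − 2(107.5) = 566.9
  U: 0 + 1(107.5) = 107.5
  Q: 0 + 1(107.5) = 107.5

567 kmol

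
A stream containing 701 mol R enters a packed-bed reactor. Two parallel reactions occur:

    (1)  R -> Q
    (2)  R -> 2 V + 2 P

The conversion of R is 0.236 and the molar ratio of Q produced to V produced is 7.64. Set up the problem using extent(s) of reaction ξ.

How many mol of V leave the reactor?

20.3 mol

Conversion of R: R consumed = 0.236 × 701 = 165.4 mol = 1ξ₁ + 1ξ₂.
Selectivity: 1ξ₁ / (2ξ₂) = 7.64 → ξ₁ = 15.28 ξ₂.
Substitute: (1·15.28 + 1) ξ₂ = 165.4 → ξ₂ = 10.16 mol, ξ₁ = 155.3 mol.
Outlet amounts (n = n₀ + Σ ν·ξ):
  R: 701 − 1(155.3) − 1(10.16) = 535.6
  Q: 0 + 1(155.3) = 155.3
  V: 0 + 2(10.16) = 20.32
  P: 0 + 2(10.16) = 20.32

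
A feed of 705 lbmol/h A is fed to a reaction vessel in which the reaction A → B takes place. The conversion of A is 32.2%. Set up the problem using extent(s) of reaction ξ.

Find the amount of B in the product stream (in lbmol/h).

A reacted = 0.322 × 705 = 227 lbmol/h; ν_A = −1, so ξ = 227/1 = 227 lbmol/h.
Outlet amounts (n = n₀ + ν ξ):
  A: 705 − 1(227) = 478
  B: 0 + 1(227) = 227

227 lbmol/h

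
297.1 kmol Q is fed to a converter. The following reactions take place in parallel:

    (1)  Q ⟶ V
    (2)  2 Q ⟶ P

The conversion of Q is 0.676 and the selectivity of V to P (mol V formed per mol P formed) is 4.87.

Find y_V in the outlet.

0.532

Conversion of Q: Q consumed = 0.676 × 297.1 = 200.8 kmol = 1ξ₁ + 2ξ₂.
Selectivity: 1ξ₁ / (1ξ₂) = 4.87 → ξ₁ = 4.87 ξ₂.
Substitute: (1·4.87 + 2) ξ₂ = 200.8 → ξ₂ = 29.23 kmol, ξ₁ = 142.4 kmol.
Outlet amounts (n = n₀ + Σ ν·ξ):
  Q: 297.1 − 1(142.4) − 2(29.23) = 96.26
  V: 0 + 1(142.4) = 142.4
  P: 0 + 1(29.23) = 29.23
Total out = 267.9 kmol; y_V = 142.4 / 267.9 = 0.5315.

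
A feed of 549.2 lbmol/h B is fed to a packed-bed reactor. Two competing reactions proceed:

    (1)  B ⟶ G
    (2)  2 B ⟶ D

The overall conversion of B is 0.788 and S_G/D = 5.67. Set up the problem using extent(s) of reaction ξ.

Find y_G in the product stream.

Conversion of B: B consumed = 0.788 × 549.2 = 432.8 lbmol/h = 1ξ₁ + 2ξ₂.
Selectivity: 1ξ₁ / (1ξ₂) = 5.67 → ξ₁ = 5.67 ξ₂.
Substitute: (1·5.67 + 2) ξ₂ = 432.8 → ξ₂ = 56.42 lbmol/h, ξ₁ = 319.9 lbmol/h.
Outlet amounts (n = n₀ + Σ ν·ξ):
  B: 549.2 − 1(319.9) − 2(56.42) = 116.4
  G: 0 + 1(319.9) = 319.9
  D: 0 + 1(56.42) = 56.42
Total out = 492.8 lbmol/h; y_G = 319.9 / 492.8 = 0.6492.

0.649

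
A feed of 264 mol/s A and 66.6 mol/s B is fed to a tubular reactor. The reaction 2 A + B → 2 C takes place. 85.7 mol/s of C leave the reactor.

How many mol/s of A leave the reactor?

178 mol/s

For C: n = n₀ + 2ξ → 85.7 = 0 + 2ξ, giving ξ = 42.85 mol/s.
Outlet amounts (n = n₀ + ν ξ):
  A: 264 − 2(42.85) = 178.3
  B: 66.6 − 1(42.85) = 23.75
  C: 0 + 2(42.85) = 85.7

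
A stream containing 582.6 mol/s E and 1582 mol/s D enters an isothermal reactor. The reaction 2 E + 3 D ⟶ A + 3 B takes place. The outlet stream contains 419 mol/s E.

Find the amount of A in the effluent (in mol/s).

81.8 mol/s

For E: n = n₀ − 2ξ → 419 = 582.6 − 2ξ, giving ξ = 81.8 mol/s.
Outlet amounts (n = n₀ + ν ξ):
  E: 582.6 − 2(81.8) = 419
  D: 1582 − 3(81.8) = 1337
  A: 0 + 1(81.8) = 81.8
  B: 0 + 3(81.8) = 245.4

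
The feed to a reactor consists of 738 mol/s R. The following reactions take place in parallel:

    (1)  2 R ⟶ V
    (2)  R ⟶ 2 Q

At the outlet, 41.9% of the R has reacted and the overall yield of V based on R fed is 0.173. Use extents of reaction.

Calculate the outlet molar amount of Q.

Yield of V: 1ξ₁ / 738 = 0.173 → ξ₁ = 127.7 mol/s.
Conversion of R: 2ξ₁ + 1ξ₂ = 0.419 × 738 = 309.2 → ξ₂ = 53.87 mol/s.
Outlet amounts (n = n₀ + Σ ν·ξ):
  R: 738 − 2(127.7) − 1(53.87) = 428.8
  V: 0 + 1(127.7) = 127.7
  Q: 0 + 2(53.87) = 107.7

108 mol/s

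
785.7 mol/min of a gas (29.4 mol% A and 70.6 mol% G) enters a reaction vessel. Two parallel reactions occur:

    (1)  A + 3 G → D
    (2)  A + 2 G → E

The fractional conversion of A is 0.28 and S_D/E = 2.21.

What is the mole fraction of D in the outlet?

0.0728

Conversion of A: A consumed = 0.28 × 231 = 64.68 mol/min = 1ξ₁ + 1ξ₂.
Selectivity: 1ξ₁ / (1ξ₂) = 2.21 → ξ₁ = 2.21 ξ₂.
Substitute: (1·2.21 + 1) ξ₂ = 64.68 → ξ₂ = 20.15 mol/min, ξ₁ = 44.53 mol/min.
Outlet amounts (n = n₀ + Σ ν·ξ):
  A: 231 − 1(44.53) − 1(20.15) = 166.3
  G: 554.7 − 3(44.53) − 2(20.15) = 380.8
  D: 0 + 1(44.53) = 44.53
  E: 0 + 1(20.15) = 20.15
Total out = 611.8 mol/min; y_D = 44.53 / 611.8 = 0.07278.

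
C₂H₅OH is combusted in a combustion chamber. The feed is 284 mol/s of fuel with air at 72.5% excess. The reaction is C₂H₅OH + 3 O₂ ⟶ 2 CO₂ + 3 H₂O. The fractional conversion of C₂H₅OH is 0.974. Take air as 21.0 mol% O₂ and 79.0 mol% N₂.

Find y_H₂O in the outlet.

0.11

Stoichiometric O₂ = 3 × 284 = 852 mol/s; O₂ fed = 852 × 1.725 = 1470 mol/s.
N₂ fed = 1470 × 79/21 = 5529 mol/s.
Fuel reacted = 0.974 × 284 → ξ = 276.6 mol/s.
Outlet (n = n₀ + ν ξ):
  C₂H₅OH: 284 − 1(276.6) = 7.384
  O₂: 1470 − 3(276.6) = 639.9
  N₂: 5529 (inert)
  CO₂: 0 + 2(276.6) = 553.2
  H₂O: 0 + 3(276.6) = 829.8
Total out = 7559 mol/s; y_H₂O = 829.8 / 7559 = 0.1098.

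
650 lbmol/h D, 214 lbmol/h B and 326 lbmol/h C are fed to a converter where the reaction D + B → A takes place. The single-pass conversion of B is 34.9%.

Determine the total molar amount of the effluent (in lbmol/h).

1120 lbmol/h

B reacted = 0.349 × 214 = 74.69 lbmol/h; ν_B = −1, so ξ = 74.69/1 = 74.69 lbmol/h.
Outlet amounts (n = n₀ + ν ξ):
  D: 650 − 1(74.69) = 575.3
  B: 214 − 1(74.69) = 139.3
  A: 0 + 1(74.69) = 74.69
  C: 326 (inert)
Total out = 575.3 + 139.3 + 74.69 + 326 = 1115 lbmol/h.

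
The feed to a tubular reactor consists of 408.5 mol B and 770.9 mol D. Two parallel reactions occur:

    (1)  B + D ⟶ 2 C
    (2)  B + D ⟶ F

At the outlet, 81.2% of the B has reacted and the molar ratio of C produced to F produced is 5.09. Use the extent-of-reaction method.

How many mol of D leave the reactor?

Conversion of B: B consumed = 0.812 × 408.5 = 331.7 mol = 1ξ₁ + 1ξ₂.
Selectivity: 2ξ₁ / (1ξ₂) = 5.09 → ξ₁ = 2.545 ξ₂.
Substitute: (1·2.545 + 1) ξ₂ = 331.7 → ξ₂ = 93.57 mol, ξ₁ = 238.1 mol.
Outlet amounts (n = n₀ + Σ ν·ξ):
  B: 408.5 − 1(238.1) − 1(93.57) = 76.8
  D: 770.9 − 1(238.1) − 1(93.57) = 439.2
  C: 0 + 2(238.1) = 476.3
  F: 0 + 1(93.57) = 93.57

439 mol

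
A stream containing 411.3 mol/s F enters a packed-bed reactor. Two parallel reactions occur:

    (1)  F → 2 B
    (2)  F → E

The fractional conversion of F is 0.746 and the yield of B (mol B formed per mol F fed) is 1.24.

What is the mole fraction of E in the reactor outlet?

0.0778

Yield of B: 2ξ₁ / 411.3 = 1.24 → ξ₁ = 255 mol/s.
Conversion of F: 1ξ₁ + 1ξ₂ = 0.746 × 411.3 = 306.8 → ξ₂ = 51.82 mol/s.
Outlet amounts (n = n₀ + Σ ν·ξ):
  F: 411.3 − 1(255) − 1(51.82) = 104.5
  B: 0 + 2(255) = 510
  E: 0 + 1(51.82) = 51.82
Total out = 666.3 mol/s; y_E = 51.82 / 666.3 = 0.07778.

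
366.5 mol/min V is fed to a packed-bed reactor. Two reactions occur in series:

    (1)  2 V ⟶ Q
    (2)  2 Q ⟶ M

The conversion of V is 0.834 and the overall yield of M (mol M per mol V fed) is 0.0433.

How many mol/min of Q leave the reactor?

121 mol/min

Conversion of V: V consumed = 2ξ₁ = 0.834 × 366.5 → ξ₁ = 152.8 mol/min.
Yield of M: 1ξ₂ / 366.5 = 0.0433 → ξ₂ = 15.87 mol/min.
Outlet amounts (n = n₀ + Σ ν·ξ):
  V: 366.5 − 2(152.8) = 60.84
  Q: 0 + 1(152.8) − 2(15.87) = 121.1
  M: 0 + 1(15.87) = 15.87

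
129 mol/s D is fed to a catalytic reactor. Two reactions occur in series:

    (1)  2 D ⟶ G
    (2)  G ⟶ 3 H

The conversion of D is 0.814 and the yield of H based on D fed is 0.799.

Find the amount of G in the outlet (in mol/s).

Conversion of D: D consumed = 2ξ₁ = 0.814 × 129 → ξ₁ = 52.5 mol/s.
Yield of H: 3ξ₂ / 129 = 0.799 → ξ₂ = 34.36 mol/s.
Outlet amounts (n = n₀ + Σ ν·ξ):
  D: 129 − 2(52.5) = 23.99
  G: 0 + 1(52.5) − 1(34.36) = 18.15
  H: 0 + 3(34.36) = 103.1

18.1 mol/s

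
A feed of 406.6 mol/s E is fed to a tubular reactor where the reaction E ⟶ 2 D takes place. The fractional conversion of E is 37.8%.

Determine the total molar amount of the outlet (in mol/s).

560 mol/s

E reacted = 0.378 × 406.6 = 153.7 mol/s; ν_E = −1, so ξ = 153.7/1 = 153.7 mol/s.
Outlet amounts (n = n₀ + ν ξ):
  E: 406.6 − 1(153.7) = 252.9
  D: 0 + 2(153.7) = 307.4
Total out = 252.9 + 307.4 = 560.3 mol/s.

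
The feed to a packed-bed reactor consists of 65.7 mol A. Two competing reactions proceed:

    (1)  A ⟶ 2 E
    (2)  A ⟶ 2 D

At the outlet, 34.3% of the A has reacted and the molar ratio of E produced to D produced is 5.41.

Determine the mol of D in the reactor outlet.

7.03 mol

Conversion of A: A consumed = 0.343 × 65.7 = 22.54 mol = 1ξ₁ + 1ξ₂.
Selectivity: 2ξ₁ / (2ξ₂) = 5.41 → ξ₁ = 5.41 ξ₂.
Substitute: (1·5.41 + 1) ξ₂ = 22.54 → ξ₂ = 3.516 mol, ξ₁ = 19.02 mol.
Outlet amounts (n = n₀ + Σ ν·ξ):
  A: 65.7 − 1(19.02) − 1(3.516) = 43.16
  E: 0 + 2(19.02) = 38.04
  D: 0 + 2(3.516) = 7.031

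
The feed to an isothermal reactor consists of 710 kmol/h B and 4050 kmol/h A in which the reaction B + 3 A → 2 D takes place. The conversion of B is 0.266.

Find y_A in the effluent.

B reacted = 0.266 × 710 = 188.9 kmol/h; ν_B = −1, so ξ = 188.9/1 = 188.9 kmol/h.
Outlet amounts (n = n₀ + ν ξ):
  B: 710 − 1(188.9) = 521.1
  A: 4050 − 3(188.9) = 3483
  D: 0 + 2(188.9) = 377.7
Total out = 4382 kmol/h; y_A = 3483 / 4382 = 0.7949.

0.795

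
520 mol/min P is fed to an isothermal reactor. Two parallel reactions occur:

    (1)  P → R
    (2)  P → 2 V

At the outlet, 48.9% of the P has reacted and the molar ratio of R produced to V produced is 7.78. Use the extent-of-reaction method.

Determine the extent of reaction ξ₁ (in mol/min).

Conversion of P: P consumed = 0.489 × 520 = 254.3 mol/min = 1ξ₁ + 1ξ₂.
Selectivity: 1ξ₁ / (2ξ₂) = 7.78 → ξ₁ = 15.56 ξ₂.
Substitute: (1·15.56 + 1) ξ₂ = 254.3 → ξ₂ = 15.36 mol/min, ξ₁ = 238.9 mol/min.
Outlet amounts (n = n₀ + Σ ν·ξ):
  P: 520 − 1(238.9) − 1(15.36) = 265.7
  R: 0 + 1(238.9) = 238.9
  V: 0 + 2(15.36) = 30.71

ξ₁ = 239 mol/min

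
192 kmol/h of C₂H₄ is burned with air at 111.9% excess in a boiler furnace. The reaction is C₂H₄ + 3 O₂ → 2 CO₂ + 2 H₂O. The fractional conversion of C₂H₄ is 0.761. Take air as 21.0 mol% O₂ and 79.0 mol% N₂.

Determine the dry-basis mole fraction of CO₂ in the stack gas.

Stoichiometric O₂ = 3 × 192 = 576 kmol/h; O₂ fed = 576 × 2.119 = 1221 kmol/h.
N₂ fed = 1221 × 79/21 = 4592 kmol/h.
Fuel reacted = 0.761 × 192 → ξ = 146.1 kmol/h.
Outlet (n = n₀ + ν ξ):
  C₂H₄: 192 − 1(146.1) = 45.89
  O₂: 1221 − 3(146.1) = 782.2
  N₂: 4592 (inert)
  CO₂: 0 + 2(146.1) = 292.2
  H₂O: 0 + 2(146.1) = 292.2
Dry total = 5712 kmol/h; y_CO₂ (dry) = 292.2 / 5712 = 0.05116.

0.0512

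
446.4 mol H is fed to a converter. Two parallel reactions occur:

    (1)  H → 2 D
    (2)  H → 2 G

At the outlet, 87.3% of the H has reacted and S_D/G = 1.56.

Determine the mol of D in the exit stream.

Conversion of H: H consumed = 0.873 × 446.4 = 389.7 mol = 1ξ₁ + 1ξ₂.
Selectivity: 2ξ₁ / (2ξ₂) = 1.56 → ξ₁ = 1.56 ξ₂.
Substitute: (1·1.56 + 1) ξ₂ = 389.7 → ξ₂ = 152.2 mol, ξ₁ = 237.5 mol.
Outlet amounts (n = n₀ + Σ ν·ξ):
  H: 446.4 − 1(237.5) − 1(152.2) = 56.69
  D: 0 + 2(237.5) = 475
  G: 0 + 2(152.2) = 304.5

475 mol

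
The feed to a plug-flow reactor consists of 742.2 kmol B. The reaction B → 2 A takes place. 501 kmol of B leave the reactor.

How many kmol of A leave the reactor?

For B: n = n₀ − 1ξ → 501 = 742.2 − 1ξ, giving ξ = 241.2 kmol.
Outlet amounts (n = n₀ + ν ξ):
  B: 742.2 − 1(241.2) = 501
  A: 0 + 2(241.2) = 482.4

482 kmol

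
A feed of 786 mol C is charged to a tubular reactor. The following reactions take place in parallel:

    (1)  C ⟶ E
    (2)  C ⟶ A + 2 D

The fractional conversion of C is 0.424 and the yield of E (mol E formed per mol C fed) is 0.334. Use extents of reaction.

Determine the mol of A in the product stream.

70.7 mol

Yield of E: 1ξ₁ / 786 = 0.334 → ξ₁ = 262.5 mol.
Conversion of C: 1ξ₁ + 1ξ₂ = 0.424 × 786 = 333.3 → ξ₂ = 70.74 mol.
Outlet amounts (n = n₀ + Σ ν·ξ):
  C: 786 − 1(262.5) − 1(70.74) = 452.7
  E: 0 + 1(262.5) = 262.5
  A: 0 + 1(70.74) = 70.74
  D: 0 + 2(70.74) = 141.5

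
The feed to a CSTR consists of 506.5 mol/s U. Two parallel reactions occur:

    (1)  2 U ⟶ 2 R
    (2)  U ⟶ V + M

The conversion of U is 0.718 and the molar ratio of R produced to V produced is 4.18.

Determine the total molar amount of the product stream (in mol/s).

577 mol/s

Conversion of U: U consumed = 0.718 × 506.5 = 363.7 mol/s = 2ξ₁ + 1ξ₂.
Selectivity: 2ξ₁ / (1ξ₂) = 4.18 → ξ₁ = 2.09 ξ₂.
Substitute: (2·2.09 + 1) ξ₂ = 363.7 → ξ₂ = 70.21 mol/s, ξ₁ = 146.7 mol/s.
Outlet amounts (n = n₀ + Σ ν·ξ):
  U: 506.5 − 2(146.7) − 1(70.21) = 142.8
  R: 0 + 2(146.7) = 293.5
  V: 0 + 1(70.21) = 70.21
  M: 0 + 1(70.21) = 70.21
Total out = 142.8 + 293.5 + 70.21 + 70.21 = 576.7 mol/s.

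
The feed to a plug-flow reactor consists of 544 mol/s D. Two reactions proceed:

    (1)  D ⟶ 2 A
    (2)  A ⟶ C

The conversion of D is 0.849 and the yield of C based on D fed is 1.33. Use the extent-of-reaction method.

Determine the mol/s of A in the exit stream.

200 mol/s

Conversion of D: D consumed = 1ξ₁ = 0.849 × 544 → ξ₁ = 461.9 mol/s.
Yield of C: 1ξ₂ / 544 = 1.33 → ξ₂ = 723.5 mol/s.
Outlet amounts (n = n₀ + Σ ν·ξ):
  D: 544 − 1(461.9) = 82.14
  A: 0 + 2(461.9) − 1(723.5) = 200.2
  C: 0 + 1(723.5) = 723.5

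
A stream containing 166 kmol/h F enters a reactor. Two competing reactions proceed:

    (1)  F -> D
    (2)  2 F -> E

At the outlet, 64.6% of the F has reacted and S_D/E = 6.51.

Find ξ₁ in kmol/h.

ξ₁ = 82 kmol/h

Conversion of F: F consumed = 0.646 × 166 = 107.2 kmol/h = 1ξ₁ + 2ξ₂.
Selectivity: 1ξ₁ / (1ξ₂) = 6.51 → ξ₁ = 6.51 ξ₂.
Substitute: (1·6.51 + 2) ξ₂ = 107.2 → ξ₂ = 12.6 kmol/h, ξ₁ = 82.03 kmol/h.
Outlet amounts (n = n₀ + Σ ν·ξ):
  F: 166 − 1(82.03) − 2(12.6) = 58.76
  D: 0 + 1(82.03) = 82.03
  E: 0 + 1(12.6) = 12.6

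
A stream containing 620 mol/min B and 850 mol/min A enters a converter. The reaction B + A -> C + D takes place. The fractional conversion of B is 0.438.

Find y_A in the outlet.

B reacted = 0.438 × 620 = 271.6 mol/min; ν_B = −1, so ξ = 271.6/1 = 271.6 mol/min.
Outlet amounts (n = n₀ + ν ξ):
  B: 620 − 1(271.6) = 348.4
  A: 850 − 1(271.6) = 578.4
  C: 0 + 1(271.6) = 271.6
  D: 0 + 1(271.6) = 271.6
Total out = 1470 mol/min; y_A = 578.4 / 1470 = 0.3935.

0.393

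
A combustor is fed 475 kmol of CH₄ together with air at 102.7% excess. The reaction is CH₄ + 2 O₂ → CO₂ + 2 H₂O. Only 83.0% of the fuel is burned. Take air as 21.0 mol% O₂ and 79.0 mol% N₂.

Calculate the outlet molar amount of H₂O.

788 kmol

Stoichiometric O₂ = 2 × 475 = 950 kmol; O₂ fed = 950 × 2.027 = 1926 kmol.
N₂ fed = 1926 × 79/21 = 7244 kmol.
Fuel reacted = 0.83 × 475 → ξ = 394.2 kmol.
Outlet (n = n₀ + ν ξ):
  CH₄: 475 − 1(394.2) = 80.75
  O₂: 1926 − 2(394.2) = 1137
  N₂: 7244 (inert)
  CO₂: 0 + 1(394.2) = 394.2
  H₂O: 0 + 2(394.2) = 788.5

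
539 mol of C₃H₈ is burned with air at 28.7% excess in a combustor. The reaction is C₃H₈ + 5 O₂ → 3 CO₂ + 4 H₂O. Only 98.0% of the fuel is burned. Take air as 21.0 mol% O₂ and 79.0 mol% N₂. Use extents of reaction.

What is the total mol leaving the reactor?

17600 mol

Stoichiometric O₂ = 5 × 539 = 2695 mol; O₂ fed = 2695 × 1.287 = 3468 mol.
N₂ fed = 3468 × 79/21 = 13050 mol.
Fuel reacted = 0.98 × 539 → ξ = 528.2 mol.
Outlet (n = n₀ + ν ξ):
  C₃H₈: 539 − 1(528.2) = 10.78
  O₂: 3468 − 5(528.2) = 827.4
  N₂: 13050 (inert)
  CO₂: 0 + 3(528.2) = 1585
  H₂O: 0 + 4(528.2) = 2113
Total out = 10.78 + 827.4 + 13050 + 1585 + 2113 = 17580 mol.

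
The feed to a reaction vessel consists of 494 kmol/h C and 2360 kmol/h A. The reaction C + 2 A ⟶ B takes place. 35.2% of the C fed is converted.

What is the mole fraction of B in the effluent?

0.0694

C reacted = 0.352 × 494 = 173.9 kmol/h; ν_C = −1, so ξ = 173.9/1 = 173.9 kmol/h.
Outlet amounts (n = n₀ + ν ξ):
  C: 494 − 1(173.9) = 320.1
  A: 2360 − 2(173.9) = 2012
  B: 0 + 1(173.9) = 173.9
Total out = 2506 kmol/h; y_B = 173.9 / 2506 = 0.06938.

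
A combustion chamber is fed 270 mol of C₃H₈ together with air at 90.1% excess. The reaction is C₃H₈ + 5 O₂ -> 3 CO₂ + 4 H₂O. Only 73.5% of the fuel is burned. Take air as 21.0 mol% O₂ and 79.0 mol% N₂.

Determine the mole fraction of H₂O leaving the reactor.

0.0626

Stoichiometric O₂ = 5 × 270 = 1350 mol; O₂ fed = 1350 × 1.901 = 2566 mol.
N₂ fed = 2566 × 79/21 = 9654 mol.
Fuel reacted = 0.735 × 270 → ξ = 198.4 mol.
Outlet (n = n₀ + ν ξ):
  C₃H₈: 270 − 1(198.4) = 71.55
  O₂: 2566 − 5(198.4) = 1574
  N₂: 9654 (inert)
  CO₂: 0 + 3(198.4) = 595.3
  H₂O: 0 + 4(198.4) = 793.8
Total out = 12690 mol; y_H₂O = 793.8 / 12690 = 0.06256.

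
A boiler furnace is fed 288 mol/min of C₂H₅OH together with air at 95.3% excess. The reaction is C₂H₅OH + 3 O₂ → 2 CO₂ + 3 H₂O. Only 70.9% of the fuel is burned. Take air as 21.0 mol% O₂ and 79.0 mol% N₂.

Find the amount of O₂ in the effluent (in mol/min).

1070 mol/min

Stoichiometric O₂ = 3 × 288 = 864 mol/min; O₂ fed = 864 × 1.953 = 1687 mol/min.
N₂ fed = 1687 × 79/21 = 6348 mol/min.
Fuel reacted = 0.709 × 288 → ξ = 204.2 mol/min.
Outlet (n = n₀ + ν ξ):
  C₂H₅OH: 288 − 1(204.2) = 83.81
  O₂: 1687 − 3(204.2) = 1075
  N₂: 6348 (inert)
  CO₂: 0 + 2(204.2) = 408.4
  H₂O: 0 + 3(204.2) = 612.6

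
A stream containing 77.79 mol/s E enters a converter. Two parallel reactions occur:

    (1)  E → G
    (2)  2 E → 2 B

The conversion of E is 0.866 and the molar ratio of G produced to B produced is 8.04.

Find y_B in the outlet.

Conversion of E: E consumed = 0.866 × 77.79 = 67.37 mol/s = 1ξ₁ + 2ξ₂.
Selectivity: 1ξ₁ / (2ξ₂) = 8.04 → ξ₁ = 16.08 ξ₂.
Substitute: (1·16.08 + 2) ξ₂ = 67.37 → ξ₂ = 3.726 mol/s, ξ₁ = 59.91 mol/s.
Outlet amounts (n = n₀ + Σ ν·ξ):
  E: 77.79 − 1(59.91) − 2(3.726) = 10.42
  G: 0 + 1(59.91) = 59.91
  B: 0 + 2(3.726) = 7.452
Total out = 77.79 mol/s; y_B = 7.452 / 77.79 = 0.0958.

0.0958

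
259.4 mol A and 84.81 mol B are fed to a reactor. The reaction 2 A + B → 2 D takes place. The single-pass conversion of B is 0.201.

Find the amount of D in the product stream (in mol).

34.1 mol

B reacted = 0.201 × 84.81 = 17.05 mol; ν_B = −1, so ξ = 17.05/1 = 17.05 mol.
Outlet amounts (n = n₀ + ν ξ):
  A: 259.4 − 2(17.05) = 225.3
  B: 84.81 − 1(17.05) = 67.76
  D: 0 + 2(17.05) = 34.09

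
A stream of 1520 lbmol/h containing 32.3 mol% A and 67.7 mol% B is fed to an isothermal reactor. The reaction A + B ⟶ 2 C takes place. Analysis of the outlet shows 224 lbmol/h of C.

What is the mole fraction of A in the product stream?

For C: n = n₀ + 2ξ → 224 = 0 + 2ξ, giving ξ = 112 lbmol/h.
Outlet amounts (n = n₀ + ν ξ):
  A: 491 − 1(112) = 379
  B: 1029 − 1(112) = 917
  C: 0 + 2(112) = 224
Total out = 1520 lbmol/h; y_A = 379 / 1520 = 0.2493.

0.249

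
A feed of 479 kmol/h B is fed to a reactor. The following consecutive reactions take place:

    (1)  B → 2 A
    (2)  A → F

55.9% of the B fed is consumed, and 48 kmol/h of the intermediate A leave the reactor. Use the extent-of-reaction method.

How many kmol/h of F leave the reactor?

488 kmol/h

Conversion of B: B consumed = 1ξ₁ = 0.559 × 479 → ξ₁ = 267.8 kmol/h.
A balance: n_A = 0 + 2ξ₁ − 1ξ₂ = 48 → ξ₂ = (2·267.8 − 48)/1 = 487.5 kmol/h.
Outlet amounts (n = n₀ + Σ ν·ξ):
  B: 479 − 1(267.8) = 211.2
  A: 0 + 2(267.8) − 1(487.5) = 48
  F: 0 + 1(487.5) = 487.5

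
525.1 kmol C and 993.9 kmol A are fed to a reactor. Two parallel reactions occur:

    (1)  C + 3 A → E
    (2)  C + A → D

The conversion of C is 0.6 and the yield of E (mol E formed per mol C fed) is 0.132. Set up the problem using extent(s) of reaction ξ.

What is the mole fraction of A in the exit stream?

Yield of E: 1ξ₁ / 525.1 = 0.132 → ξ₁ = 69.31 kmol.
Conversion of C: 1ξ₁ + 1ξ₂ = 0.6 × 525.1 = 315.1 → ξ₂ = 245.7 kmol.
Outlet amounts (n = n₀ + Σ ν·ξ):
  C: 525.1 − 1(69.31) − 1(245.7) = 210
  A: 993.9 − 3(69.31) − 1(245.7) = 540.2
  E: 0 + 1(69.31) = 69.31
  D: 0 + 1(245.7) = 245.7
Total out = 1065 kmol; y_A = 540.2 / 1065 = 0.5071.

0.507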